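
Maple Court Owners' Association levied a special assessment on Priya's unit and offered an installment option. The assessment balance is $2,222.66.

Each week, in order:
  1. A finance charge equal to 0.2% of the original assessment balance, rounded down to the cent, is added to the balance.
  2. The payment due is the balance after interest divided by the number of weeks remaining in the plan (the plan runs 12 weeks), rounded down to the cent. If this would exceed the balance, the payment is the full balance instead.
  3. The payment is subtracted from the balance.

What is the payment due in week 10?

$192.34

Week 1: opening $2,222.66; interest $4.44 → $2,227.10; payment $185.59; balance $2,041.51
Week 2: opening $2,041.51; interest $4.44 → $2,045.95; payment $185.99; balance $1,859.96
Week 3: opening $1,859.96; interest $4.44 → $1,864.40; payment $186.44; balance $1,677.96
Week 4: opening $1,677.96; interest $4.44 → $1,682.40; payment $186.93; balance $1,495.47
Week 5: opening $1,495.47; interest $4.44 → $1,499.91; payment $187.48; balance $1,312.43
Week 6: opening $1,312.43; interest $4.44 → $1,316.87; payment $188.12; balance $1,128.75
Week 7: opening $1,128.75; interest $4.44 → $1,133.19; payment $188.86; balance $944.33
Week 8: opening $944.33; interest $4.44 → $948.77; payment $189.75; balance $759.02
Week 9: opening $759.02; interest $4.44 → $763.46; payment $190.86; balance $572.60
Week 10: opening $572.60; interest $4.44 → $577.04; payment $192.34; balance $384.70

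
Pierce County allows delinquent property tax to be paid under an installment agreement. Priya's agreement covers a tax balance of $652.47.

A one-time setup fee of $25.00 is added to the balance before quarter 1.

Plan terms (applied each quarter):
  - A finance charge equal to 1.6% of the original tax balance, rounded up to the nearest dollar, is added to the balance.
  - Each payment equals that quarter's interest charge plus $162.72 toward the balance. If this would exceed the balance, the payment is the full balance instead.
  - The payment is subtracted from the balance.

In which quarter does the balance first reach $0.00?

Quarter 1: $677.47 +$11.00 interest = $688.47; pay $173.72 → $514.75
Quarter 2: $514.75 +$11.00 interest = $525.75; pay $173.72 → $352.03
Quarter 3: $352.03 +$11.00 interest = $363.03; pay $173.72 → $189.31
Quarter 4: $189.31 +$11.00 interest = $200.31; pay $173.72 → $26.59
Quarter 5: $26.59 +$11.00 interest = $37.59; pay $37.59 → $0.00
Balance reaches $0.00 in quarter 5.

5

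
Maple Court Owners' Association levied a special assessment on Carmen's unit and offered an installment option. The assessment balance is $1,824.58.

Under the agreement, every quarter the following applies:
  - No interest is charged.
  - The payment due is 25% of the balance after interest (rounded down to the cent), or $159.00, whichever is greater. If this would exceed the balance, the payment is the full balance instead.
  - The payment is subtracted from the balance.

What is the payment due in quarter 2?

Quarter 1: $1,824.58 − $456.14 → $1,368.44
Quarter 2: $1,368.44 − $342.11 → $1,026.33

$342.11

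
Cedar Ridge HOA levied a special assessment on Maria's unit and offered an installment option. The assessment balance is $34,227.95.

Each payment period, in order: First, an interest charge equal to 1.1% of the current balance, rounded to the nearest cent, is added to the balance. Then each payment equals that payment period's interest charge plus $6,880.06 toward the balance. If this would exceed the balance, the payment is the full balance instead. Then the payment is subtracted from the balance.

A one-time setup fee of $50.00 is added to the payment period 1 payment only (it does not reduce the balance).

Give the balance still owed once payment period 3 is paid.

$13,587.77

Payment period 1: opening $34,227.95; interest $376.51 → $34,604.46; payment $7,256.57 (+ $50.00 fee); balance $27,347.89
Payment period 2: opening $27,347.89; interest $300.83 → $27,648.72; payment $7,180.89; balance $20,467.83
Payment period 3: opening $20,467.83; interest $225.15 → $20,692.98; payment $7,105.21; balance $13,587.77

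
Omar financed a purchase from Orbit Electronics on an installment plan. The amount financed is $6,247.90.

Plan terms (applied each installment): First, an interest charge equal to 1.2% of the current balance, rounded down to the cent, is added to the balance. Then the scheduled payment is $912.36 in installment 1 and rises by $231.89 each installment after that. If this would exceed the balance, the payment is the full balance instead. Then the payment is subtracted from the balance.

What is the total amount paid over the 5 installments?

$6,493.06

Installment 1: $6,247.90 +$74.97 interest = $6,322.87; pay $912.36 → $5,410.51
Installment 2: $5,410.51 +$64.92 interest = $5,475.43; pay $1,144.25 → $4,331.18
Installment 3: $4,331.18 +$51.97 interest = $4,383.15; pay $1,376.14 → $3,007.01
Installment 4: $3,007.01 +$36.08 interest = $3,043.09; pay $1,608.03 → $1,435.06
Installment 5: $1,435.06 +$17.22 interest = $1,452.28; pay $1,452.28 → $0.00
Total paid: $6,493.06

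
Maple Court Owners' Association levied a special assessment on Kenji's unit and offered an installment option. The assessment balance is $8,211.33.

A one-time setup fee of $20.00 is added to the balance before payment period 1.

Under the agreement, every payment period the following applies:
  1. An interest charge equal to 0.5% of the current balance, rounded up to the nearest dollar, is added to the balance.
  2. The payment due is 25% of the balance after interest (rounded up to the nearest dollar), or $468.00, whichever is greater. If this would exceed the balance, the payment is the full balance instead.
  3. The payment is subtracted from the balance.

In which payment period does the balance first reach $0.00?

# | Opening | Interest | Payment | End bal
1 | $8,231.33 | $42.00 | $2,069.00 | $6,204.33
2 | $6,204.33 | $32.00 | $1,560.00 | $4,676.33
3 | $4,676.33 | $24.00 | $1,176.00 | $3,524.33
4 | $3,524.33 | $18.00 | $886.00 | $2,656.33
5 | $2,656.33 | $14.00 | $668.00 | $2,002.33
6 | $2,002.33 | $11.00 | $504.00 | $1,509.33
7 | $1,509.33 | $8.00 | $468.00 | $1,049.33
8 | $1,049.33 | $6.00 | $468.00 | $587.33
9 | $587.33 | $3.00 | $468.00 | $122.33
10 | $122.33 | $1.00 | $123.33 | $0.00
Balance reaches $0.00 in payment period 10.

10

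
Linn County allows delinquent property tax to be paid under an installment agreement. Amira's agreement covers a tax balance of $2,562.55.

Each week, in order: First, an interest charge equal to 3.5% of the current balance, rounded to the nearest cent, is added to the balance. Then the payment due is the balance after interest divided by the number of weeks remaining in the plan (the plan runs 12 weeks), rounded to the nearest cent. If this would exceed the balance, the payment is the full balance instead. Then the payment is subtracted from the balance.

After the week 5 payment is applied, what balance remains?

Week 1: opening $2,562.55; interest $89.69 → $2,652.24; payment $221.02; balance $2,431.22
Week 2: opening $2,431.22; interest $85.09 → $2,516.31; payment $228.76; balance $2,287.55
Week 3: opening $2,287.55; interest $80.06 → $2,367.61; payment $236.76; balance $2,130.85
Week 4: opening $2,130.85; interest $74.58 → $2,205.43; payment $245.05; balance $1,960.38
Week 5: opening $1,960.38; interest $68.61 → $2,028.99; payment $253.62; balance $1,775.37

$1,775.37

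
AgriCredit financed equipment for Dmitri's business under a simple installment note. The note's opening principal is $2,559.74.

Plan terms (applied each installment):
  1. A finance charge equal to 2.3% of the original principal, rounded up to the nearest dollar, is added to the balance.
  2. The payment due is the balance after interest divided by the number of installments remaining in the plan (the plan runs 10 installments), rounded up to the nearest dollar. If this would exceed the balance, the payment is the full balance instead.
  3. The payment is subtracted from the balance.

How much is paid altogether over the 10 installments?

$3,149.74

Installment 1: opening $2,559.74; interest $59.00 → $2,618.74; payment $262.00; balance $2,356.74
Installment 2: opening $2,356.74; interest $59.00 → $2,415.74; payment $269.00; balance $2,146.74
Installment 3: opening $2,146.74; interest $59.00 → $2,205.74; payment $276.00; balance $1,929.74
Installment 4: opening $1,929.74; interest $59.00 → $1,988.74; payment $285.00; balance $1,703.74
Installment 5: opening $1,703.74; interest $59.00 → $1,762.74; payment $294.00; balance $1,468.74
Installment 6: opening $1,468.74; interest $59.00 → $1,527.74; payment $306.00; balance $1,221.74
Installment 7: opening $1,221.74; interest $59.00 → $1,280.74; payment $321.00; balance $959.74
Installment 8: opening $959.74; interest $59.00 → $1,018.74; payment $340.00; balance $678.74
Installment 9: opening $678.74; interest $59.00 → $737.74; payment $369.00; balance $368.74
Installment 10: opening $368.74; interest $59.00 → $427.74; payment $427.74; balance $0.00
Total paid: $3,149.74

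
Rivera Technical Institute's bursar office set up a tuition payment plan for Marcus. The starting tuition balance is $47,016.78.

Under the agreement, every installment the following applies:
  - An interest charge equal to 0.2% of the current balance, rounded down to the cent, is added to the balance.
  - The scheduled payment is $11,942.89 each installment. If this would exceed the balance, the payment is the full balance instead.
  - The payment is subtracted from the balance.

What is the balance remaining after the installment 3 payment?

Installment 1: opening $47,016.78; interest $94.03 → $47,110.81; payment $11,942.89; balance $35,167.92
Installment 2: opening $35,167.92; interest $70.33 → $35,238.25; payment $11,942.89; balance $23,295.36
Installment 3: opening $23,295.36; interest $46.59 → $23,341.95; payment $11,942.89; balance $11,399.06

$11,399.06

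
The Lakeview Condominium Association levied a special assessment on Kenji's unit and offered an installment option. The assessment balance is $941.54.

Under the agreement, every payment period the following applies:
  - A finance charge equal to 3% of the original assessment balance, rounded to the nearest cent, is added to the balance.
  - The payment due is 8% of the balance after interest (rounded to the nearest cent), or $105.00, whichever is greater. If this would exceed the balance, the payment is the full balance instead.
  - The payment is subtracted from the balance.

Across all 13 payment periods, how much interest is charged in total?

$367.25

Payment period 1: $941.54 +$28.25 interest = $969.79; pay $105.00 → $864.79
Payment period 2: $864.79 +$28.25 interest = $893.04; pay $105.00 → $788.04
Payment period 3: $788.04 +$28.25 interest = $816.29; pay $105.00 → $711.29
Payment period 4: $711.29 +$28.25 interest = $739.54; pay $105.00 → $634.54
Payment period 5: $634.54 +$28.25 interest = $662.79; pay $105.00 → $557.79
Payment period 6: $557.79 +$28.25 interest = $586.04; pay $105.00 → $481.04
Payment period 7: $481.04 +$28.25 interest = $509.29; pay $105.00 → $404.29
Payment period 8: $404.29 +$28.25 interest = $432.54; pay $105.00 → $327.54
Payment period 9: $327.54 +$28.25 interest = $355.79; pay $105.00 → $250.79
Payment period 10: $250.79 +$28.25 interest = $279.04; pay $105.00 → $174.04
Payment period 11: $174.04 +$28.25 interest = $202.29; pay $105.00 → $97.29
Payment period 12: $97.29 +$28.25 interest = $125.54; pay $105.00 → $20.54
Payment period 13: $20.54 +$28.25 interest = $48.79; pay $48.79 → $0.00
Total interest: $28.25 + $28.25 + $28.25 + $28.25 + $28.25 + $28.25 + $28.25 + $28.25 + $28.25 + $28.25 + $28.25 + $28.25 + $28.25 = $367.25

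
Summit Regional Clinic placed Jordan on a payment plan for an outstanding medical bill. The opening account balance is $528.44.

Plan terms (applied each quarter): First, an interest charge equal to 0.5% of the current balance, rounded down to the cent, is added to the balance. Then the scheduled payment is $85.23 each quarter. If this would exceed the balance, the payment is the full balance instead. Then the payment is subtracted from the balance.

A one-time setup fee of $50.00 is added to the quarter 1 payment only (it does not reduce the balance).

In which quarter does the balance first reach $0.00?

Quarter 1: $528.44 +$2.64 interest = $531.08; pay $85.23 (+ $50.00 fee) → $445.85
Quarter 2: $445.85 +$2.22 interest = $448.07; pay $85.23 → $362.84
Quarter 3: $362.84 +$1.81 interest = $364.65; pay $85.23 → $279.42
Quarter 4: $279.42 +$1.39 interest = $280.81; pay $85.23 → $195.58
Quarter 5: $195.58 +$0.97 interest = $196.55; pay $85.23 → $111.32
Quarter 6: $111.32 +$0.55 interest = $111.87; pay $85.23 → $26.64
Quarter 7: $26.64 +$0.13 interest = $26.77; pay $26.77 → $0.00
Balance reaches $0.00 in quarter 7.

7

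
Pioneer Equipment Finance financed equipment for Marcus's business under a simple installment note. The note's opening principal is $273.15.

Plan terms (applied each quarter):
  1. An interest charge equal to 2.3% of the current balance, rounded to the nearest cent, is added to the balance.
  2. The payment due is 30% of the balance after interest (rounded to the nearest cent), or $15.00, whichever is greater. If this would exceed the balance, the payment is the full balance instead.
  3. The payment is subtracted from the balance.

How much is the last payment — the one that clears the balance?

$8.39

Quarter 1: opening $273.15; interest $6.28 → $279.43; payment $83.83; balance $195.60
Quarter 2: opening $195.60; interest $4.50 → $200.10; payment $60.03; balance $140.07
Quarter 3: opening $140.07; interest $3.22 → $143.29; payment $42.99; balance $100.30
Quarter 4: opening $100.30; interest $2.31 → $102.61; payment $30.78; balance $71.83
Quarter 5: opening $71.83; interest $1.65 → $73.48; payment $22.04; balance $51.44
Quarter 6: opening $51.44; interest $1.18 → $52.62; payment $15.79; balance $36.83
Quarter 7: opening $36.83; interest $0.85 → $37.68; payment $15.00; balance $22.68
Quarter 8: opening $22.68; interest $0.52 → $23.20; payment $15.00; balance $8.20
Quarter 9: opening $8.20; interest $0.19 → $8.39; payment $8.39; balance $0.00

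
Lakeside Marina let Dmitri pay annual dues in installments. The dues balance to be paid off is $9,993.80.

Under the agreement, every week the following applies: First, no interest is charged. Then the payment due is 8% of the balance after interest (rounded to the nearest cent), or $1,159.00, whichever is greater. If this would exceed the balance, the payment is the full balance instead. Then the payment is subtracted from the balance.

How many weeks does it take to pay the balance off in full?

Week 1: opening $9,993.80; payment $1,159.00; balance $8,834.80
Week 2: opening $8,834.80; payment $1,159.00; balance $7,675.80
Week 3: opening $7,675.80; payment $1,159.00; balance $6,516.80
Week 4: opening $6,516.80; payment $1,159.00; balance $5,357.80
Week 5: opening $5,357.80; payment $1,159.00; balance $4,198.80
Week 6: opening $4,198.80; payment $1,159.00; balance $3,039.80
Week 7: opening $3,039.80; payment $1,159.00; balance $1,880.80
Week 8: opening $1,880.80; payment $1,159.00; balance $721.80
Week 9: opening $721.80; payment $721.80; balance $0.00
Balance reaches $0.00 in week 9.

9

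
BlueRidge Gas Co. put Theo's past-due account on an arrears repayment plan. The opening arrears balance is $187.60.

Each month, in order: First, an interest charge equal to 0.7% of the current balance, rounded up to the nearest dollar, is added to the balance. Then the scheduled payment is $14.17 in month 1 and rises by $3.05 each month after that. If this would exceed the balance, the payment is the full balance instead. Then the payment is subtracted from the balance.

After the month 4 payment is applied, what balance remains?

# | Opening | Interest | Payment | End bal
1 | $187.60 | $2.00 | $14.17 | $175.43
2 | $175.43 | $2.00 | $17.22 | $160.21
3 | $160.21 | $2.00 | $20.27 | $141.94
4 | $141.94 | $1.00 | $23.32 | $119.62

$119.62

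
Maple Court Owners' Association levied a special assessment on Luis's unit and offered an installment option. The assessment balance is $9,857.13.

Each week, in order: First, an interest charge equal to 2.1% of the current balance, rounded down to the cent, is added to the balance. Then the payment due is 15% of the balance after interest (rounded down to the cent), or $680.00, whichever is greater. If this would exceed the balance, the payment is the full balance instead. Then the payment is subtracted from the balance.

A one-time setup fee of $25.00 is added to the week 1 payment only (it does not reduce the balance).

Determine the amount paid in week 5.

Week 1: $9,857.13 +$206.99 interest = $10,064.12; pay $1,509.61 (+ $25.00 fee) → $8,554.51
Week 2: $8,554.51 +$179.64 interest = $8,734.15; pay $1,310.12 → $7,424.03
Week 3: $7,424.03 +$155.90 interest = $7,579.93; pay $1,136.98 → $6,442.95
Week 4: $6,442.95 +$135.30 interest = $6,578.25; pay $986.73 → $5,591.52
Week 5: $5,591.52 +$117.42 interest = $5,708.94; pay $856.34 → $4,852.60

$856.34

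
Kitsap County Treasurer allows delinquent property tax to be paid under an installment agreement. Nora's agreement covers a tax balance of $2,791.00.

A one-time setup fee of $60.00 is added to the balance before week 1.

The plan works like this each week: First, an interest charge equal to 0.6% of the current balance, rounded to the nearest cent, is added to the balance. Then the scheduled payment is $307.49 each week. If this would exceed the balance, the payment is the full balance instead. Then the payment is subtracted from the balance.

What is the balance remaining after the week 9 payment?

Week 1: $2,851.00 +$17.11 interest = $2,868.11; pay $307.49 → $2,560.62
Week 2: $2,560.62 +$15.36 interest = $2,575.98; pay $307.49 → $2,268.49
Week 3: $2,268.49 +$13.61 interest = $2,282.10; pay $307.49 → $1,974.61
Week 4: $1,974.61 +$11.85 interest = $1,986.46; pay $307.49 → $1,678.97
Week 5: $1,678.97 +$10.07 interest = $1,689.04; pay $307.49 → $1,381.55
Week 6: $1,381.55 +$8.29 interest = $1,389.84; pay $307.49 → $1,082.35
Week 7: $1,082.35 +$6.49 interest = $1,088.84; pay $307.49 → $781.35
Week 8: $781.35 +$4.69 interest = $786.04; pay $307.49 → $478.55
Week 9: $478.55 +$2.87 interest = $481.42; pay $307.49 → $173.93

$173.93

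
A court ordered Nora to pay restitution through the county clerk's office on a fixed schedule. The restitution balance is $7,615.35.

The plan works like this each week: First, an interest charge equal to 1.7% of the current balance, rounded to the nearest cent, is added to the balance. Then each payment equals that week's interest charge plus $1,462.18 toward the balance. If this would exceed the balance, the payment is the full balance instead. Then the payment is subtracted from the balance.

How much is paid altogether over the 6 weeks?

$8,019.26

Week 1: opening $7,615.35; interest $129.46 → $7,744.81; payment $1,591.64; balance $6,153.17
Week 2: opening $6,153.17; interest $104.60 → $6,257.77; payment $1,566.78; balance $4,690.99
Week 3: opening $4,690.99; interest $79.75 → $4,770.74; payment $1,541.93; balance $3,228.81
Week 4: opening $3,228.81; interest $54.89 → $3,283.70; payment $1,517.07; balance $1,766.63
Week 5: opening $1,766.63; interest $30.03 → $1,796.66; payment $1,492.21; balance $304.45
Week 6: opening $304.45; interest $5.18 → $309.63; payment $309.63; balance $0.00
Total paid: $8,019.26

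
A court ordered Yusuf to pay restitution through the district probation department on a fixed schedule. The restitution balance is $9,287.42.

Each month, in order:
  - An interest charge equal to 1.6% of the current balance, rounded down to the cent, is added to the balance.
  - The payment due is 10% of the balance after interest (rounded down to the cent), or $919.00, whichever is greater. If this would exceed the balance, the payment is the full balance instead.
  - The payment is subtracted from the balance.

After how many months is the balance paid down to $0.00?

# | Opening | Interest | Payment | End bal
1 | $9,287.42 | $148.59 | $943.60 | $8,492.41
2 | $8,492.41 | $135.87 | $919.00 | $7,709.28
3 | $7,709.28 | $123.34 | $919.00 | $6,913.62
4 | $6,913.62 | $110.61 | $919.00 | $6,105.23
5 | $6,105.23 | $97.68 | $919.00 | $5,283.91
6 | $5,283.91 | $84.54 | $919.00 | $4,449.45
7 | $4,449.45 | $71.19 | $919.00 | $3,601.64
8 | $3,601.64 | $57.62 | $919.00 | $2,740.26
9 | $2,740.26 | $43.84 | $919.00 | $1,865.10
10 | $1,865.10 | $29.84 | $919.00 | $975.94
11 | $975.94 | $15.61 | $919.00 | $72.55
12 | $72.55 | $1.16 | $73.71 | $0.00
Balance reaches $0.00 in month 12.

12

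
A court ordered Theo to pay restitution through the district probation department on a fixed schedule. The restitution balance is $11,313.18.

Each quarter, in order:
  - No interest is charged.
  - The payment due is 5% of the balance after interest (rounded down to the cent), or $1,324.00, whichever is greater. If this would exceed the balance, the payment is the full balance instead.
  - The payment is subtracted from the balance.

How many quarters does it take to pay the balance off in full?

# | Opening | Payment | End bal
1 | $11,313.18 | $1,324.00 | $9,989.18
2 | $9,989.18 | $1,324.00 | $8,665.18
3 | $8,665.18 | $1,324.00 | $7,341.18
4 | $7,341.18 | $1,324.00 | $6,017.18
5 | $6,017.18 | $1,324.00 | $4,693.18
6 | $4,693.18 | $1,324.00 | $3,369.18
7 | $3,369.18 | $1,324.00 | $2,045.18
8 | $2,045.18 | $1,324.00 | $721.18
9 | $721.18 | $721.18 | $0.00
Balance reaches $0.00 in quarter 9.

9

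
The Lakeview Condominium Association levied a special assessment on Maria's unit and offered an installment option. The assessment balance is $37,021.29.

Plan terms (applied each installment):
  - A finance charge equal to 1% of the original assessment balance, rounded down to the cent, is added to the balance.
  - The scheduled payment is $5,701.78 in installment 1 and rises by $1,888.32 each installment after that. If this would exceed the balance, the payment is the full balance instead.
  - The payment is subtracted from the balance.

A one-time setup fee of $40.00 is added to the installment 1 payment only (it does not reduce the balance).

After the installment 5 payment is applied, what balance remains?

Installment 1: opening $37,021.29; interest $370.21 → $37,391.50; payment $5,701.78 (+ $40.00 fee); balance $31,689.72
Installment 2: opening $31,689.72; interest $370.21 → $32,059.93; payment $7,590.10; balance $24,469.83
Installment 3: opening $24,469.83; interest $370.21 → $24,840.04; payment $9,478.42; balance $15,361.62
Installment 4: opening $15,361.62; interest $370.21 → $15,731.83; payment $11,366.74; balance $4,365.09
Installment 5: opening $4,365.09; interest $370.21 → $4,735.30; payment $4,735.30; balance $0.00

$0.00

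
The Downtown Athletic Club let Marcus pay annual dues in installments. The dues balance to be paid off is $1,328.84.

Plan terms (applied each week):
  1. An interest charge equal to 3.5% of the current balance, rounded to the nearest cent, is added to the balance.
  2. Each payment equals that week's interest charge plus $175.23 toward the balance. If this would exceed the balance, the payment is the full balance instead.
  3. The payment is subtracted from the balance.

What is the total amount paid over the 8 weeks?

$1,529.19

Week 1: $1,328.84 +$46.51 interest = $1,375.35; pay $221.74 → $1,153.61
Week 2: $1,153.61 +$40.38 interest = $1,193.99; pay $215.61 → $978.38
Week 3: $978.38 +$34.24 interest = $1,012.62; pay $209.47 → $803.15
Week 4: $803.15 +$28.11 interest = $831.26; pay $203.34 → $627.92
Week 5: $627.92 +$21.98 interest = $649.90; pay $197.21 → $452.69
Week 6: $452.69 +$15.84 interest = $468.53; pay $191.07 → $277.46
Week 7: $277.46 +$9.71 interest = $287.17; pay $184.94 → $102.23
Week 8: $102.23 +$3.58 interest = $105.81; pay $105.81 → $0.00
Total paid: $1,529.19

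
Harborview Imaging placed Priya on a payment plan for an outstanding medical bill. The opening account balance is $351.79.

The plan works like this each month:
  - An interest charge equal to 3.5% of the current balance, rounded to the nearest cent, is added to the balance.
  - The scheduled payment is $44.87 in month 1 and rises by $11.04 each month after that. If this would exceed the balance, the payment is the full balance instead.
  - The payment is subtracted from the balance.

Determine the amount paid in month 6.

$65.07

Month 1: opening $351.79; interest $12.31 → $364.10; payment $44.87; balance $319.23
Month 2: opening $319.23; interest $11.17 → $330.40; payment $55.91; balance $274.49
Month 3: opening $274.49; interest $9.61 → $284.10; payment $66.95; balance $217.15
Month 4: opening $217.15; interest $7.60 → $224.75; payment $77.99; balance $146.76
Month 5: opening $146.76; interest $5.14 → $151.90; payment $89.03; balance $62.87
Month 6: opening $62.87; interest $2.20 → $65.07; payment $65.07; balance $0.00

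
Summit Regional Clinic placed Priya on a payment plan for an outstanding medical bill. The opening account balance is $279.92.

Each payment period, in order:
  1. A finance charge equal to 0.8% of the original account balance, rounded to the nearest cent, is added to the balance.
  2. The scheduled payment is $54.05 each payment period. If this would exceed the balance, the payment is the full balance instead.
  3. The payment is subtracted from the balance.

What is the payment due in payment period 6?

$23.11

# | Opening | Interest | Payment | End bal
1 | $279.92 | $2.24 | $54.05 | $228.11
2 | $228.11 | $2.24 | $54.05 | $176.30
3 | $176.30 | $2.24 | $54.05 | $124.49
4 | $124.49 | $2.24 | $54.05 | $72.68
5 | $72.68 | $2.24 | $54.05 | $20.87
6 | $20.87 | $2.24 | $23.11 | $0.00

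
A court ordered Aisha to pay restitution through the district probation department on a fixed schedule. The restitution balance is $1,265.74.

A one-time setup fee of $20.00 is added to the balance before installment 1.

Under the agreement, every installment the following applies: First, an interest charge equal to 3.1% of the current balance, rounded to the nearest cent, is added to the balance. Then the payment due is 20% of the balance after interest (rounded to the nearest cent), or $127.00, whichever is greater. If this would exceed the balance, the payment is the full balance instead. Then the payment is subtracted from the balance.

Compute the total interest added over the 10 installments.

$180.27

Installment 1: opening $1,285.74; interest $39.86 → $1,325.60; payment $265.12; balance $1,060.48
Installment 2: opening $1,060.48; interest $32.87 → $1,093.35; payment $218.67; balance $874.68
Installment 3: opening $874.68; interest $27.12 → $901.80; payment $180.36; balance $721.44
Installment 4: opening $721.44; interest $22.36 → $743.80; payment $148.76; balance $595.04
Installment 5: opening $595.04; interest $18.45 → $613.49; payment $127.00; balance $486.49
Installment 6: opening $486.49; interest $15.08 → $501.57; payment $127.00; balance $374.57
Installment 7: opening $374.57; interest $11.61 → $386.18; payment $127.00; balance $259.18
Installment 8: opening $259.18; interest $8.03 → $267.21; payment $127.00; balance $140.21
Installment 9: opening $140.21; interest $4.35 → $144.56; payment $127.00; balance $17.56
Installment 10: opening $17.56; interest $0.54 → $18.10; payment $18.10; balance $0.00
Total interest: $39.86 + $32.87 + $27.12 + $22.36 + $18.45 + $15.08 + $11.61 + $8.03 + $4.35 + $0.54 = $180.27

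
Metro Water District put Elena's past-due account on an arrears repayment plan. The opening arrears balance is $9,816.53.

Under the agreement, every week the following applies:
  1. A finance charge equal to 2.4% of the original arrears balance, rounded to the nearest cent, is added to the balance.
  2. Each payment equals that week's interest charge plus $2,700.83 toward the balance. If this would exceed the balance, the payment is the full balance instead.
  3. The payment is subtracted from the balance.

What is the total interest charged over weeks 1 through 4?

$942.40

Week 1: $9,816.53 +$235.60 interest = $10,052.13; pay $2,936.43 → $7,115.70
Week 2: $7,115.70 +$235.60 interest = $7,351.30; pay $2,936.43 → $4,414.87
Week 3: $4,414.87 +$235.60 interest = $4,650.47; pay $2,936.43 → $1,714.04
Week 4: $1,714.04 +$235.60 interest = $1,949.64; pay $1,949.64 → $0.00
Total interest: $235.60 + $235.60 + $235.60 + $235.60 = $942.40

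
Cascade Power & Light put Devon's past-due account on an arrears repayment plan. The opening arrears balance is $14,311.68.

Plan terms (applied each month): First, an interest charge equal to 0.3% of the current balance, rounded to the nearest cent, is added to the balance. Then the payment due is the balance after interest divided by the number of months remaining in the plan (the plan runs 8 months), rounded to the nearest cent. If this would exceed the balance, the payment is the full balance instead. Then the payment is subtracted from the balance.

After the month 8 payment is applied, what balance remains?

Month 1: $14,311.68 +$42.94 interest = $14,354.62; pay $1,794.33 → $12,560.29
Month 2: $12,560.29 +$37.68 interest = $12,597.97; pay $1,799.71 → $10,798.26
Month 3: $10,798.26 +$32.39 interest = $10,830.65; pay $1,805.11 → $9,025.54
Month 4: $9,025.54 +$27.08 interest = $9,052.62; pay $1,810.52 → $7,242.10
Month 5: $7,242.10 +$21.73 interest = $7,263.83; pay $1,815.96 → $5,447.87
Month 6: $5,447.87 +$16.34 interest = $5,464.21; pay $1,821.40 → $3,642.81
Month 7: $3,642.81 +$10.93 interest = $3,653.74; pay $1,826.87 → $1,826.87
Month 8: $1,826.87 +$5.48 interest = $1,832.35; pay $1,832.35 → $0.00

$0.00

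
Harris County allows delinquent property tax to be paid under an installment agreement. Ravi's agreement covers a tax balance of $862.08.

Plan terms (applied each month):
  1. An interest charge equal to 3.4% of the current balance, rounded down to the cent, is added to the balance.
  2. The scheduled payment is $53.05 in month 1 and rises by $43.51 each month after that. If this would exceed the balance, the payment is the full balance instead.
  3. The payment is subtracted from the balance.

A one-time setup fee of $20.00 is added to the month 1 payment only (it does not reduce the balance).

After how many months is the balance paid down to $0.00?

7

Month 1: opening $862.08; interest $29.31 → $891.39; payment $53.05 (+ $20.00 fee); balance $838.34
Month 2: opening $838.34; interest $28.50 → $866.84; payment $96.56; balance $770.28
Month 3: opening $770.28; interest $26.18 → $796.46; payment $140.07; balance $656.39
Month 4: opening $656.39; interest $22.31 → $678.70; payment $183.58; balance $495.12
Month 5: opening $495.12; interest $16.83 → $511.95; payment $227.09; balance $284.86
Month 6: opening $284.86; interest $9.68 → $294.54; payment $270.60; balance $23.94
Month 7: opening $23.94; interest $0.81 → $24.75; payment $24.75; balance $0.00
Balance reaches $0.00 in month 7.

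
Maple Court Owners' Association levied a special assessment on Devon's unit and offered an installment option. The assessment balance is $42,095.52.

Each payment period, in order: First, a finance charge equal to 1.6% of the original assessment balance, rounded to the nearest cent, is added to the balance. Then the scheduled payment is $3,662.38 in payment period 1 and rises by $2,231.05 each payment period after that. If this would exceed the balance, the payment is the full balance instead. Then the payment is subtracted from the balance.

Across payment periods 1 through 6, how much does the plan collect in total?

$46,136.70

Payment period 1: opening $42,095.52; interest $673.53 → $42,769.05; payment $3,662.38; balance $39,106.67
Payment period 2: opening $39,106.67; interest $673.53 → $39,780.20; payment $5,893.43; balance $33,886.77
Payment period 3: opening $33,886.77; interest $673.53 → $34,560.30; payment $8,124.48; balance $26,435.82
Payment period 4: opening $26,435.82; interest $673.53 → $27,109.35; payment $10,355.53; balance $16,753.82
Payment period 5: opening $16,753.82; interest $673.53 → $17,427.35; payment $12,586.58; balance $4,840.77
Payment period 6: opening $4,840.77; interest $673.53 → $5,514.30; payment $5,514.30; balance $0.00
Total paid: $46,136.70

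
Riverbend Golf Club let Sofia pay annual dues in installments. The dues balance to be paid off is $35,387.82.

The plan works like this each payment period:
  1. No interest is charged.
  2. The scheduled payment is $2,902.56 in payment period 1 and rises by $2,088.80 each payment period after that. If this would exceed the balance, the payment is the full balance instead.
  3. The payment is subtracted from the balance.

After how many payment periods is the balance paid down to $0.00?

5

# | Opening | Payment | End bal
1 | $35,387.82 | $2,902.56 | $32,485.26
2 | $32,485.26 | $4,991.36 | $27,493.90
3 | $27,493.90 | $7,080.16 | $20,413.74
4 | $20,413.74 | $9,168.96 | $11,244.78
5 | $11,244.78 | $11,244.78 | $0.00
Balance reaches $0.00 in payment period 5.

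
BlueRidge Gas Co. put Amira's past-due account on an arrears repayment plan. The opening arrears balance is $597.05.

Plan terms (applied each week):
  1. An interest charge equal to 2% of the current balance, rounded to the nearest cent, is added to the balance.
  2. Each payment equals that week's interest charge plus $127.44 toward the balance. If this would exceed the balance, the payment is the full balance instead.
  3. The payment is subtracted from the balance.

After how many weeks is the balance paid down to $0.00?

5

Week 1: opening $597.05; interest $11.94 → $608.99; payment $139.38; balance $469.61
Week 2: opening $469.61; interest $9.39 → $479.00; payment $136.83; balance $342.17
Week 3: opening $342.17; interest $6.84 → $349.01; payment $134.28; balance $214.73
Week 4: opening $214.73; interest $4.29 → $219.02; payment $131.73; balance $87.29
Week 5: opening $87.29; interest $1.75 → $89.04; payment $89.04; balance $0.00
Balance reaches $0.00 in week 5.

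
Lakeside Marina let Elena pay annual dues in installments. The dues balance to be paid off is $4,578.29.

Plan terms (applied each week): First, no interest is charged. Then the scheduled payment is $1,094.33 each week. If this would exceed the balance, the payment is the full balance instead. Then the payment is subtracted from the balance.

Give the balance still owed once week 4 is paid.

$200.97

Week 1: $4,578.29 − $1,094.33 → $3,483.96
Week 2: $3,483.96 − $1,094.33 → $2,389.63
Week 3: $2,389.63 − $1,094.33 → $1,295.30
Week 4: $1,295.30 − $1,094.33 → $200.97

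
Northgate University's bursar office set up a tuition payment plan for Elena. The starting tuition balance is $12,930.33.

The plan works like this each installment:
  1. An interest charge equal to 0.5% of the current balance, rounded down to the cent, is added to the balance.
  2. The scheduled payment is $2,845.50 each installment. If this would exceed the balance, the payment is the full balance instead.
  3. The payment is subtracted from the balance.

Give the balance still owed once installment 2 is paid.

$7,354.72

Installment 1: opening $12,930.33; interest $64.65 → $12,994.98; payment $2,845.50; balance $10,149.48
Installment 2: opening $10,149.48; interest $50.74 → $10,200.22; payment $2,845.50; balance $7,354.72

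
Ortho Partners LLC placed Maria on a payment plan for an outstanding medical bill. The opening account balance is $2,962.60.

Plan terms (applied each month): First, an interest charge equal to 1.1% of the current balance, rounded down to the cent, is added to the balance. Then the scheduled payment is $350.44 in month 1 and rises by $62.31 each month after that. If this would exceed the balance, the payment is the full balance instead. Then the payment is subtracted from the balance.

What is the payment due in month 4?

$537.37

Month 1: opening $2,962.60; interest $32.58 → $2,995.18; payment $350.44; balance $2,644.74
Month 2: opening $2,644.74; interest $29.09 → $2,673.83; payment $412.75; balance $2,261.08
Month 3: opening $2,261.08; interest $24.87 → $2,285.95; payment $475.06; balance $1,810.89
Month 4: opening $1,810.89; interest $19.91 → $1,830.80; payment $537.37; balance $1,293.43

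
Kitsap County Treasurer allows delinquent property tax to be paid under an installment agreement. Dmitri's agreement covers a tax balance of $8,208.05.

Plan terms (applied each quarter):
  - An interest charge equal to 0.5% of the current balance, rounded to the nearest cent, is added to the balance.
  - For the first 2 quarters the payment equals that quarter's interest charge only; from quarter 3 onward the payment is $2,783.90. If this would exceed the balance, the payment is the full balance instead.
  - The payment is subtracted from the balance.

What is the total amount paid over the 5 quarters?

$8,372.04

Quarter 1: opening $8,208.05; interest $41.04 → $8,249.09; payment $41.04; balance $8,208.05
Quarter 2: opening $8,208.05; interest $41.04 → $8,249.09; payment $41.04; balance $8,208.05
Quarter 3: opening $8,208.05; interest $41.04 → $8,249.09; payment $2,783.90; balance $5,465.19
Quarter 4: opening $5,465.19; interest $27.33 → $5,492.52; payment $2,783.90; balance $2,708.62
Quarter 5: opening $2,708.62; interest $13.54 → $2,722.16; payment $2,722.16; balance $0.00
Total paid: $8,372.04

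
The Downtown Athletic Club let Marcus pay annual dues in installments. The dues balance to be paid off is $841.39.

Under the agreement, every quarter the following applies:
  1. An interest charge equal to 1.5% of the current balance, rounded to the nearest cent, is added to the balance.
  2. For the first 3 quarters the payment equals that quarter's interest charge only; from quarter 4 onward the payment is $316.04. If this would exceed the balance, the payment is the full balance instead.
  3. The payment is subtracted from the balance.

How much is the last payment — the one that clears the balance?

Quarter 1: opening $841.39; interest $12.62 → $854.01; payment $12.62; balance $841.39
Quarter 2: opening $841.39; interest $12.62 → $854.01; payment $12.62; balance $841.39
Quarter 3: opening $841.39; interest $12.62 → $854.01; payment $12.62; balance $841.39
Quarter 4: opening $841.39; interest $12.62 → $854.01; payment $316.04; balance $537.97
Quarter 5: opening $537.97; interest $8.07 → $546.04; payment $316.04; balance $230.00
Quarter 6: opening $230.00; interest $3.45 → $233.45; payment $233.45; balance $0.00

$233.45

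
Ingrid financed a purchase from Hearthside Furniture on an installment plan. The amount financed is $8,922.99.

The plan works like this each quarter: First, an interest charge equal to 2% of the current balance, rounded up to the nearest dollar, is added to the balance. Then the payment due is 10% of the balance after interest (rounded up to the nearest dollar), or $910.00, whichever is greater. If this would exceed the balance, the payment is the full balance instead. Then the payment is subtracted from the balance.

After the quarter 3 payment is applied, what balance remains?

Quarter 1: opening $8,922.99; interest $179.00 → $9,101.99; payment $911.00; balance $8,190.99
Quarter 2: opening $8,190.99; interest $164.00 → $8,354.99; payment $910.00; balance $7,444.99
Quarter 3: opening $7,444.99; interest $149.00 → $7,593.99; payment $910.00; balance $6,683.99

$6,683.99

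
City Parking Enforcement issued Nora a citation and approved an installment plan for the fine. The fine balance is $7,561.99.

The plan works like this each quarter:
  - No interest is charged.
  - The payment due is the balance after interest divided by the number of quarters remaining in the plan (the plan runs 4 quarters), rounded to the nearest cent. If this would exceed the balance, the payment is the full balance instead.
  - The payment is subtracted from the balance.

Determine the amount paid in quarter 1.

# | Opening | Payment | End bal
1 | $7,561.99 | $1,890.50 | $5,671.49

$1,890.50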